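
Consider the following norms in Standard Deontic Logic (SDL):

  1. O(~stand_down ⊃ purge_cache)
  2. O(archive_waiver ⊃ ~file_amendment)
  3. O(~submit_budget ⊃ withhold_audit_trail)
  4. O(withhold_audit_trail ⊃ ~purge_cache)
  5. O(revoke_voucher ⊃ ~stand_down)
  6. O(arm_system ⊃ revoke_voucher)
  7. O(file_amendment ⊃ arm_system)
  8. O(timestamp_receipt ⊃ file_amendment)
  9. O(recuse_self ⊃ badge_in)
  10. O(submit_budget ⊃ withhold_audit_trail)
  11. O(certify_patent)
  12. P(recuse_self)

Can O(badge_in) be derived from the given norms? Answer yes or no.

Premise 9 is O(recuse_self ⊃ badge_in), but O(recuse_self) is not derivable from the premises (the permission P(recuse_self) asserts only ~O(~recuse_self), not O(recuse_self)), so it does not yield O(badge_in).
No other premise forces O(badge_in). An ideal world satisfying every premise can still have badge_in false, so O(badge_in) is not derivable.

No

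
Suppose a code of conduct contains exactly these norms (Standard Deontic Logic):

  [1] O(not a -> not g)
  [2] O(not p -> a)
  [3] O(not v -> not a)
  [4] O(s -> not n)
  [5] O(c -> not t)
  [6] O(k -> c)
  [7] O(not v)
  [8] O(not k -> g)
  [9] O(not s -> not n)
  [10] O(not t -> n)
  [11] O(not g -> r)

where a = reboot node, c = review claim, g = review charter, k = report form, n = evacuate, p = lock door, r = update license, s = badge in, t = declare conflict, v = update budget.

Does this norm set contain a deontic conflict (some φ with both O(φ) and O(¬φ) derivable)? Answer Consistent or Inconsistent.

Inconsistent

Premises 4 and 9 are O(s -> not n) and O(not s -> not n); every ideal world satisfies s or not s, so in either case not n holds — hence O(not n).
Premise 10, O(not t -> n), contraposes to O(not n -> t); with O(not n) we get O(t).
The contrapositive of premise 5 (O(c -> not t)) is O(t -> not c), and O(t) is already established, so O(not c).
Premise 6 is O(k -> c); contrapositively O(not c -> not k). Since O(not c) holds, K gives O(not k).
Premise 8 is O(not k -> g); since O(not k), deontic closure gives O(g).
Premise 1 is O(not a -> not g); contrapositively O(g -> a). Since O(g) holds, K gives O(a).
Premise 3 is O(not v -> not a); contrapositively O(a -> v). Since O(a) holds, K gives O(v).
Yet premise 7 states O(not v).
We now have both O(v) and O(not v) — v is simultaneously obligatory and forbidden, violating the D-axiom.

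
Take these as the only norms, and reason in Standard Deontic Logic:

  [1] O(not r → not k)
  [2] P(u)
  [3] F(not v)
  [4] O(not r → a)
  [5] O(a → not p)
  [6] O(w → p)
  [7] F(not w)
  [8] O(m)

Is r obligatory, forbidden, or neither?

Premise 7, F(not w), is equivalent to O(w).
Applying K to premise 6 (O(w → p)) and O(w) yields O(p).
Premise 5, O(a → not p), contraposes to O(p → not a); with O(p) we get O(not a).
Premise 4, O(not r → a), contraposes to O(not a → r); with O(not a) we get O(r).
Premises 1, 2, 3, 8 do not contribute to this derivation.
Hence r is obligatory.

Obligatory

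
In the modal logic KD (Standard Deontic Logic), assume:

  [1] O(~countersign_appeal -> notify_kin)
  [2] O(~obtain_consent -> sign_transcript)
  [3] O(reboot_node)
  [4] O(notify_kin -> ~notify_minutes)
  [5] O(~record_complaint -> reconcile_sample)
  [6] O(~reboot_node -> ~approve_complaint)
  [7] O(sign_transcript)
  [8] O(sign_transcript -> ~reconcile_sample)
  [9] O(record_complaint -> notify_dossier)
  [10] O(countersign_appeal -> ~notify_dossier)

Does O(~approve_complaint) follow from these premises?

No

Premise 6 is O(~reboot_node -> ~approve_complaint), but O(~reboot_node) is not derivable from the premises, so it does not yield O(~approve_complaint).
No other premise forces O(~approve_complaint). An ideal world satisfying every premise can still have ~approve_complaint false, so O(~approve_complaint) is not derivable.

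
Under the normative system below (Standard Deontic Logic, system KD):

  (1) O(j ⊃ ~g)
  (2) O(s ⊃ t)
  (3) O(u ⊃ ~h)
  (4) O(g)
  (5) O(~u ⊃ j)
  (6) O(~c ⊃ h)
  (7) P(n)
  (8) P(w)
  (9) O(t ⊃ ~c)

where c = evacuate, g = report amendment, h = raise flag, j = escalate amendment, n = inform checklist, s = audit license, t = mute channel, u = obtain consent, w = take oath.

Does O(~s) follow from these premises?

From premise 4 we have O(g).
Premise 1 is O(j ⊃ ~g); contrapositively O(g ⊃ ~j). Since O(g) holds, K gives O(~j).
Premise 5 is O(~u ⊃ j); contrapositively O(~j ⊃ u). Since O(~j) holds, K gives O(u).
With premise 3, O(u ⊃ ~h), the K-axiom yields O(~h).
Premise 6, O(~c ⊃ h), contraposes to O(~h ⊃ c); with O(~h) we get O(c).
The contrapositive of premise 9 (O(t ⊃ ~c)) is O(c ⊃ ~t), and O(c) is already established, so O(~t).
Premise 2, O(s ⊃ t), contraposes to O(~t ⊃ ~s); with O(~t) we get O(~s).
Premises 7, 8 do not contribute to this derivation.
So O(~s) follows.

Yes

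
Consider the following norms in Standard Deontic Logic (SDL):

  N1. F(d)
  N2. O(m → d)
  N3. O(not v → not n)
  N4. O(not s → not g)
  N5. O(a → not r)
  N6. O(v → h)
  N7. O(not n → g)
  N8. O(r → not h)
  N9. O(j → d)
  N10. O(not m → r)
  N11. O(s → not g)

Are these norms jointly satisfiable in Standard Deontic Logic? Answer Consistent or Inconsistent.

Inconsistent

Premises 11 and 4 cover both cases: O(s → not g) and O(not s → not g). Since s ∨ not s is a tautology, O(not g) follows.
Premise 7 is O(not n → g); contrapositively O(not g → n). Since O(not g) holds, K gives O(n).
Premise 3, O(not v → not n), contraposes to O(n → v); with O(n) we get O(v).
From O(v) and premise 6, O(v → h), we obtain O(h).
Premise 8 is O(r → not h); contrapositively O(h → not r). Since O(h) holds, K gives O(not r).
Premise 10, O(not m → r), contraposes to O(not r → m); with O(not r) we get O(m).
Premise 2 is O(m → d); since O(m), deontic closure gives O(d).
However, F(d) at premise 1 amounts to O(not d).
We now have both O(d) and O(not d) — d is simultaneously obligatory and forbidden, violating the D-axiom.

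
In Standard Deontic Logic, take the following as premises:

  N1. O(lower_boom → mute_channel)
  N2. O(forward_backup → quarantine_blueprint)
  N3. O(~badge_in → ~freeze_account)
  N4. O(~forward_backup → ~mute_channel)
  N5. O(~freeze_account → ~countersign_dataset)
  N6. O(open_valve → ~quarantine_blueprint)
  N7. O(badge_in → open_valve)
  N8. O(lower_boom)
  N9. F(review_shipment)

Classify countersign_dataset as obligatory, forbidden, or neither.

Forbidden

From premise 8 we have O(lower_boom).
Premise 1 is O(lower_boom → mute_channel); since O(lower_boom), deontic closure gives O(mute_channel).
The contrapositive of premise 4 (O(~forward_backup → ~mute_channel)) is O(mute_channel → forward_backup), and O(mute_channel) is already established, so O(forward_backup).
With premise 2, O(forward_backup → quarantine_blueprint), the K-axiom yields O(quarantine_blueprint).
Premise 6 is O(open_valve → ~quarantine_blueprint); contrapositively O(quarantine_blueprint → ~open_valve). Since O(quarantine_blueprint) holds, K gives O(~open_valve).
Premise 7, O(badge_in → open_valve), contraposes to O(~open_valve → ~badge_in); with O(~open_valve) we get O(~badge_in).
Applying K to premise 3 (O(~badge_in → ~freeze_account)) and O(~badge_in) yields O(~freeze_account).
Applying K to premise 5 (O(~freeze_account → ~countersign_dataset)) and O(~freeze_account) yields O(~countersign_dataset).
Premise 9 does not contribute to this derivation.
Thus O(~countersign_dataset), which is F(countersign_dataset): countersign_dataset is forbidden.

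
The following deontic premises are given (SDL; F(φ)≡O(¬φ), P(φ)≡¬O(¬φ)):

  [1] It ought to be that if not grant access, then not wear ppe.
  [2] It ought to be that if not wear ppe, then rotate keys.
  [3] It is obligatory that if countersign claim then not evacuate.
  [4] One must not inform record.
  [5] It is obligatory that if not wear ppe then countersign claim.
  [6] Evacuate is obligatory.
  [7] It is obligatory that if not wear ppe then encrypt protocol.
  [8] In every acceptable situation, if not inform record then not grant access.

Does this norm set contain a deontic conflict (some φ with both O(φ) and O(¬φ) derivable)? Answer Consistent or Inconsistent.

Inconsistent

Premise 6 gives O(evacuate).
The contrapositive of premise 3 (O(countersign_claim → ¬evacuate)) is O(evacuate → ¬countersign_claim), and O(evacuate) is already established, so O(¬countersign_claim).
Premise 5, O(¬wear_ppe → countersign_claim), contraposes to O(¬countersign_claim → wear_ppe); with O(¬countersign_claim) we get O(wear_ppe).
Premise 1, O(¬grant_access → ¬wear_ppe), contraposes to O(wear_ppe → grant_access); with O(wear_ppe) we get O(grant_access).
Premise 8 is O(¬inform_record → ¬grant_access); contrapositively O(grant_access → inform_record). Since O(grant_access) holds, K gives O(inform_record).
But premise 4, F(inform_record), means O(¬inform_record).
We now have both O(inform_record) and O(¬inform_record) — inform_record is simultaneously obligatory and forbidden, violating the D-axiom.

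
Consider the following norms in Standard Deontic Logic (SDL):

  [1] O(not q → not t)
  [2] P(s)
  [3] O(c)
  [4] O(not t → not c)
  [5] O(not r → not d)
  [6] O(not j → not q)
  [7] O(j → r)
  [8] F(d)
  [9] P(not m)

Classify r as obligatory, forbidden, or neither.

Obligatory

Premise 3 states O(c) outright.
The contrapositive of premise 4 (O(not t → not c)) is O(c → t), and O(c) is already established, so O(t).
Premise 1, O(not q → not t), contraposes to O(t → q); with O(t) we get O(q).
Premise 6, O(not j → not q), contraposes to O(q → j); with O(q) we get O(j).
Premise 7 is O(j → r); since O(j), deontic closure gives O(r).
Premises 2, 5, 8, 9 do not contribute to this derivation.
Hence r is obligatory.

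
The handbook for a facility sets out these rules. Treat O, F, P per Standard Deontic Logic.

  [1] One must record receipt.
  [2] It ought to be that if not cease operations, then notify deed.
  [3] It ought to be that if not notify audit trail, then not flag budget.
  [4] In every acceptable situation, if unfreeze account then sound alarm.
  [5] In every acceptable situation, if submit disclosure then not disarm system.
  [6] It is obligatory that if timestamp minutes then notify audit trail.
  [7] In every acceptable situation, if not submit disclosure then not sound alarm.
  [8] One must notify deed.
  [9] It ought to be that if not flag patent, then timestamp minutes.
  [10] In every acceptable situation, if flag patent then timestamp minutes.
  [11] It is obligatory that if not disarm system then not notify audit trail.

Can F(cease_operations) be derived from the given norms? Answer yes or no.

Premise 2 is O(¬cease_operations → notify_deed); even if O(notify_deed) held, inferring O(¬cease_operations) would be affirming the consequent — invalid.
No other premise forces O(¬cease_operations). An ideal world satisfying every premise can still have cease_operations true, so F(cease_operations) is not derivable.

No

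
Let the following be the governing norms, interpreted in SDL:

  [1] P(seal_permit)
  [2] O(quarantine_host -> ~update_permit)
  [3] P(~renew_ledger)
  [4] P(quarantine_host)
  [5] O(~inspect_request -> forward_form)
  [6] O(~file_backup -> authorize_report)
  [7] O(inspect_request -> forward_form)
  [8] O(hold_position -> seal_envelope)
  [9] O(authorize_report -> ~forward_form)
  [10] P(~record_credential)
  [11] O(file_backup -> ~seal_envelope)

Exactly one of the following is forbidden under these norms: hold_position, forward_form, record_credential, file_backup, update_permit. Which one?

Premises 5 and 7 cover both cases: O(~inspect_request -> forward_form) and O(inspect_request -> forward_form). Since ~inspect_request ∨ inspect_request is a tautology, O(forward_form) follows.
The contrapositive of premise 9 (O(authorize_report -> ~forward_form)) is O(forward_form -> ~authorize_report), and O(forward_form) is already established, so O(~authorize_report).
The contrapositive of premise 6 (O(~file_backup -> authorize_report)) is O(~authorize_report -> file_backup), and O(~authorize_report) is already established, so O(file_backup).
With premise 11, O(file_backup -> ~seal_envelope), the K-axiom yields O(~seal_envelope).
Premise 8 is O(hold_position -> seal_envelope); contrapositively O(~seal_envelope -> ~hold_position). Since O(~seal_envelope) holds, K gives O(~hold_position).
So O(~hold_position) holds, i.e. hold_position is forbidden. None of the other listed options is forbidden under the premises.

hold_position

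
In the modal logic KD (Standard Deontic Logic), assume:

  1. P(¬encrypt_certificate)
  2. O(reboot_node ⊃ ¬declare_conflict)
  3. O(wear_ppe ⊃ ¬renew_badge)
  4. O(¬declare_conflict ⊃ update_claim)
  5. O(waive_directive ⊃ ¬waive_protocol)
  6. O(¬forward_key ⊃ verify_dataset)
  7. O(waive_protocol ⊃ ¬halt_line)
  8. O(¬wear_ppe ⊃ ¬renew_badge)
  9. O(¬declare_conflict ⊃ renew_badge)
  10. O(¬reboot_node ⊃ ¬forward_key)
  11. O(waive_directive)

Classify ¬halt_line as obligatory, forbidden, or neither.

Neither

Premise 7 is O(waive_protocol ⊃ ¬halt_line), but O(waive_protocol) is not derivable from the premises, so it does not yield O(¬halt_line).
No premise or chain of K-axiom applications forces O(¬halt_line), and none forces O(halt_line). So ¬halt_line is neither obligatory nor forbidden under these norms.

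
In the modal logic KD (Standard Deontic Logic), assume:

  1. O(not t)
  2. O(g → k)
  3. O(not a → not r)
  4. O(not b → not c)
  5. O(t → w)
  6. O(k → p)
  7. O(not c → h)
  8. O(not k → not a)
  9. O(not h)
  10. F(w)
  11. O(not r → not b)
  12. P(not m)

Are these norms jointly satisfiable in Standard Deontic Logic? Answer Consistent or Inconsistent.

Consistent

Premise 5 is O(t → w), but O(t) is not derivable from the premises, so it does not yield O(w).
So O(w) is not derivable, and the apparent clash with O(not w) does not arise.
A world satisfying every obligation exists (e.g. a=true, b=true, c=true, g=false, h=false, k=true, m=false, p=true, r=true, t=false, w=false); no atom is both obligatory and forbidden, so the set is consistent.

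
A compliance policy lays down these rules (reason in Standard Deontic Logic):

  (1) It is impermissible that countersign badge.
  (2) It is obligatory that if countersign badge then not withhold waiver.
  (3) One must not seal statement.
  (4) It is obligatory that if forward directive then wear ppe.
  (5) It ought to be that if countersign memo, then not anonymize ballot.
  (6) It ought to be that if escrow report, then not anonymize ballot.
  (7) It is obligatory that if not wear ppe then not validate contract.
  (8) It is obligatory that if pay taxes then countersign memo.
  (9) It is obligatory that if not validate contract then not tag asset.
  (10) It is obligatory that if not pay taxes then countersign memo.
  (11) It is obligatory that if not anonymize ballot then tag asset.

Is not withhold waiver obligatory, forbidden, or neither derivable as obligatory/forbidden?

Neither

Premise 2 is O(countersign_badge → ¬withhold_waiver), but O(countersign_badge) is not derivable from the premises, so it does not yield O(¬withhold_waiver).
No premise or chain of K-axiom applications forces O(¬withhold_waiver), and none forces O(withhold_waiver). So ¬withhold_waiver is neither obligatory nor forbidden under these norms.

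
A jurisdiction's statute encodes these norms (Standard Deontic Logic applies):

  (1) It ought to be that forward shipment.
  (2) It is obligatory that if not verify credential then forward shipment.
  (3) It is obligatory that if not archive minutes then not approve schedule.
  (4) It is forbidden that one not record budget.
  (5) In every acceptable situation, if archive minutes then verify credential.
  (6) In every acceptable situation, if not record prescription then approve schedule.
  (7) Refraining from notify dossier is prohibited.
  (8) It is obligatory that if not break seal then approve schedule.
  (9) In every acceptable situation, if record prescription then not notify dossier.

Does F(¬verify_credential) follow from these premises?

Premise 7 is F(¬notify_dossier), i.e. O(notify_dossier).
Premise 9, O(record_prescription → ¬notify_dossier), contraposes to O(notify_dossier → ¬record_prescription); with O(notify_dossier) we get O(¬record_prescription).
Premise 6 is O(¬record_prescription → approve_schedule); since O(¬record_prescription), deontic closure gives O(approve_schedule).
Premise 3, O(¬archive_minutes → ¬approve_schedule), contraposes to O(approve_schedule → archive_minutes); with O(approve_schedule) we get O(archive_minutes).
Applying K to premise 5 (O(archive_minutes → verify_credential)) and O(archive_minutes) yields O(verify_credential).
Premises 1, 2, 4, 8 do not contribute to this derivation.
So O(verify_credential) holds, i.e. F(¬verify_credential). The claim follows.

Yes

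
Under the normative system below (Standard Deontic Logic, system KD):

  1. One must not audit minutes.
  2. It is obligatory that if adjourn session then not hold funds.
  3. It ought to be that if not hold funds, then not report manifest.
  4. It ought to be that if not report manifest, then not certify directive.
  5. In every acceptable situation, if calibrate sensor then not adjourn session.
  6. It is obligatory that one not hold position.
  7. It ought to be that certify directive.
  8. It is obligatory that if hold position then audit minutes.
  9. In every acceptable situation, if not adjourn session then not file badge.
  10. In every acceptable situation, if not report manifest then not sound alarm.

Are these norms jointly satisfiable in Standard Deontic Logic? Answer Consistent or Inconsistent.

Premise 8 is O(hold_position → audit_minutes), but O(hold_position) is not derivable from the premises, so it does not yield O(audit_minutes).
So O(audit_minutes) is not derivable, and the apparent clash with O(¬audit_minutes) does not arise.
A world satisfying every obligation exists (e.g. adjourn_session=false, audit_minutes=false, calibrate_sensor=false, certify_directive=true, file_badge=false, hold_funds=true, hold_position=false, report_manifest=true, sound_alarm=false); no atom is both obligatory and forbidden, so the set is consistent.

Consistent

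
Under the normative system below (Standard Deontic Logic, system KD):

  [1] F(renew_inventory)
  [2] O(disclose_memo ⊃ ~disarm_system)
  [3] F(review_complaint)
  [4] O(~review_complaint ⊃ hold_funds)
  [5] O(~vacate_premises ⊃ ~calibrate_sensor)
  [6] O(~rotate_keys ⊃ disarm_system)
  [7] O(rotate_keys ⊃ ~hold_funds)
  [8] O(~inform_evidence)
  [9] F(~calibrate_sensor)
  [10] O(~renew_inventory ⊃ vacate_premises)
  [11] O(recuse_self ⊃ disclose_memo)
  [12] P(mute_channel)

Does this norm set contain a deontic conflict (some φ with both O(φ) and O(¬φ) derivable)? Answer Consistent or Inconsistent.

Consistent

Premise 5 is O(~vacate_premises ⊃ ~calibrate_sensor), but O(~vacate_premises) is not derivable from the premises, so it does not yield O(~calibrate_sensor).
So O(~calibrate_sensor) is not derivable, and the apparent clash with O(calibrate_sensor) does not arise.
A world satisfying every obligation exists (e.g. calibrate_sensor=true, disarm_system=true, disclose_memo=false, hold_funds=true, inform_evidence=false, mute_channel=false, recuse_self=false, renew_inventory=false, review_complaint=false, rotate_keys=false, vacate_premises=true); no atom is both obligatory and forbidden, so the set is consistent.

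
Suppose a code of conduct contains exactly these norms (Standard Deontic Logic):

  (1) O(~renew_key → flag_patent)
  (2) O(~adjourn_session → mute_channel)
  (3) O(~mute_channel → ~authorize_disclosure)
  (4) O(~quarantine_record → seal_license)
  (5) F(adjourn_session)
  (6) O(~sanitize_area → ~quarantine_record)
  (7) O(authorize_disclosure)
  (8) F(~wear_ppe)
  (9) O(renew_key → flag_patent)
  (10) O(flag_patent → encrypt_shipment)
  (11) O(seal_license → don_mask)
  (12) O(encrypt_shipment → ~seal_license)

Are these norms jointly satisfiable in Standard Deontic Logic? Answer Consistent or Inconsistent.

Premise 3 is O(~mute_channel → ~authorize_disclosure), but O(~mute_channel) is not derivable from the premises, so it does not yield O(~authorize_disclosure).
So O(~authorize_disclosure) is not derivable, and the apparent clash with O(authorize_disclosure) does not arise.
A world satisfying every obligation exists (e.g. adjourn_session=false, authorize_disclosure=true, don_mask=false, encrypt_shipment=true, flag_patent=true, mute_channel=true, quarantine_record=true, renew_key=false, sanitize_area=true, seal_license=false, wear_ppe=true); no atom is both obligatory and forbidden, so the set is consistent.

Consistent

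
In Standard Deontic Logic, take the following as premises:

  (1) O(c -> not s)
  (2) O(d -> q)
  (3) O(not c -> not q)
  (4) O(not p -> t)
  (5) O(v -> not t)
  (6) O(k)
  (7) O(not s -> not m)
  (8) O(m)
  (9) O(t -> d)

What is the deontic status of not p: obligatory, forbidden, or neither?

Premise 8 states O(m) outright.
Premise 7 is O(not s -> not m); contrapositively O(m -> s). Since O(m) holds, K gives O(s).
The contrapositive of premise 1 (O(c -> not s)) is O(s -> not c), and O(s) is already established, so O(not c).
With premise 3, O(not c -> not q), the K-axiom yields O(not q).
Premise 2, O(d -> q), contraposes to O(not q -> not d); with O(not q) we get O(not d).
Premise 9, O(t -> d), contraposes to O(not d -> not t); with O(not d) we get O(not t).
The contrapositive of premise 4 (O(not p -> t)) is O(not t -> p), and O(not t) is already established, so O(p).
Premises 5, 6 do not contribute to this derivation.
Thus O(p), which is F(not p): not p is forbidden.

Forbidden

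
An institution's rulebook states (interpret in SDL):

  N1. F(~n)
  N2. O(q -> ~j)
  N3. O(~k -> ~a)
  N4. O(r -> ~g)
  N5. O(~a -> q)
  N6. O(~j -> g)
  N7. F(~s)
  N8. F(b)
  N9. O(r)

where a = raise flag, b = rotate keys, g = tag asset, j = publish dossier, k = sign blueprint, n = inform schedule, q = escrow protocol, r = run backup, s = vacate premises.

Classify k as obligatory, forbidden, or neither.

From premise 9 we have O(r).
Applying K to premise 4 (O(r -> ~g)) and O(r) yields O(~g).
The contrapositive of premise 6 (O(~j -> g)) is O(~g -> j), and O(~g) is already established, so O(j).
Premise 2, O(q -> ~j), contraposes to O(j -> ~q); with O(j) we get O(~q).
Premise 5, O(~a -> q), contraposes to O(~q -> a); with O(~q) we get O(a).
Premise 3, O(~k -> ~a), contraposes to O(a -> k); with O(a) we get O(k).
Premises 1, 7, 8 do not contribute to this derivation.
Hence k is obligatory.

Obligatory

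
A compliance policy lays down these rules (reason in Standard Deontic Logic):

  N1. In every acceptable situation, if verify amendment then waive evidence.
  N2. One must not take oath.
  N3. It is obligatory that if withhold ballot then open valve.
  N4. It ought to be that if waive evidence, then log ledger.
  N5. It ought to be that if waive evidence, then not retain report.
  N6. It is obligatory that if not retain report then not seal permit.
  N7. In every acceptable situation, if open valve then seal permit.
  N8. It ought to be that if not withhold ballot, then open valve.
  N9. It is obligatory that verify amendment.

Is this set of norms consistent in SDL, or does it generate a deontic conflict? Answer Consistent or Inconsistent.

Inconsistent

Premises 3 and 8 cover both cases: O(withhold_ballot → open_valve) and O(¬withhold_ballot → open_valve). Since withhold_ballot ∨ ¬withhold_ballot is a tautology, O(open_valve) follows.
With premise 7, O(open_valve → seal_permit), the K-axiom yields O(seal_permit).
Premise 6 is O(¬retain_report → ¬seal_permit); contrapositively O(seal_permit → retain_report). Since O(seal_permit) holds, K gives O(retain_report).
Premise 5, O(waive_evidence → ¬retain_report), contraposes to O(retain_report → ¬waive_evidence); with O(retain_report) we get O(¬waive_evidence).
Premise 1, O(verify_amendment → waive_evidence), contraposes to O(¬waive_evidence → ¬verify_amendment); with O(¬waive_evidence) we get O(¬verify_amendment).
However, premise 9 gives O(verify_amendment).
We now have both O(¬verify_amendment) and O(verify_amendment) — verify_amendment is simultaneously obligatory and forbidden, violating the D-axiom.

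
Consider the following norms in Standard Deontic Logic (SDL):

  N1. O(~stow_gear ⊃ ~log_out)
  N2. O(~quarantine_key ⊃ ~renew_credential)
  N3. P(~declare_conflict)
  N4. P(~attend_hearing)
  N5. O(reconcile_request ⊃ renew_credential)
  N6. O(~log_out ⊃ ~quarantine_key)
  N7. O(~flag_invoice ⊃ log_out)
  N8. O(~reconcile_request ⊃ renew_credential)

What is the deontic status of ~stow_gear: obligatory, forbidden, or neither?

Forbidden

Premises 5 and 8 are O(reconcile_request ⊃ renew_credential) and O(~reconcile_request ⊃ renew_credential); every ideal world satisfies reconcile_request or ~reconcile_request, so in either case renew_credential holds — hence O(renew_credential).
Premise 2, O(~quarantine_key ⊃ ~renew_credential), contraposes to O(renew_credential ⊃ quarantine_key); with O(renew_credential) we get O(quarantine_key).
Premise 6 is O(~log_out ⊃ ~quarantine_key); contrapositively O(quarantine_key ⊃ log_out). Since O(quarantine_key) holds, K gives O(log_out).
Premise 1 is O(~stow_gear ⊃ ~log_out); contrapositively O(log_out ⊃ stow_gear). Since O(log_out) holds, K gives O(stow_gear).
Premises 3, 4, 7 do not contribute to this derivation.
Thus O(stow_gear), which is F(~stow_gear): ~stow_gear is forbidden.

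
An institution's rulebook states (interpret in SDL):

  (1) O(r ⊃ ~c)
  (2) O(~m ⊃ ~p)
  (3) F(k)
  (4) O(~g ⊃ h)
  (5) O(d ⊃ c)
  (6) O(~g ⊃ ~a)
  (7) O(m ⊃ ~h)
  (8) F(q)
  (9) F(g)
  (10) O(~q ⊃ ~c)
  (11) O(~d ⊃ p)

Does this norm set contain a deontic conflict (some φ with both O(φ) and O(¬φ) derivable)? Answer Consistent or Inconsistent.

Inconsistent

Premise 8 is F(q), i.e. O(~q).
From O(~q) and premise 10, O(~q ⊃ ~c), we obtain O(~c).
Premise 5, O(d ⊃ c), contraposes to O(~c ⊃ ~d); with O(~c) we get O(~d).
Premise 11 is O(~d ⊃ p); since O(~d), deontic closure gives O(p).
Premise 2 is O(~m ⊃ ~p); contrapositively O(p ⊃ m). Since O(p) holds, K gives O(m).
With premise 7, O(m ⊃ ~h), the K-axiom yields O(~h).
Premise 4, O(~g ⊃ h), contraposes to O(~h ⊃ g); with O(~h) we get O(g).
But premise 9, F(g), means O(~g).
We now have both O(g) and O(~g) — g is simultaneously obligatory and forbidden, violating the D-axiom.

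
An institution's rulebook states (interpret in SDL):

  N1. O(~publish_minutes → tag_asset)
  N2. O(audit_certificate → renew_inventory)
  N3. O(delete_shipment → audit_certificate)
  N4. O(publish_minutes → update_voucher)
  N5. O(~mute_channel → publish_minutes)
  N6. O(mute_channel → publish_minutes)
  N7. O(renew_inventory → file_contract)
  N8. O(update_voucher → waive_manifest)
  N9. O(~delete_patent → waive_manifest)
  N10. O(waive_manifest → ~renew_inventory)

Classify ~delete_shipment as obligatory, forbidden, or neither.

By case analysis on mute_channel: premise 6 gives O(mute_channel → publish_minutes) and premise 5 gives O(~mute_channel → publish_minutes), so O(publish_minutes) either way.
Applying K to premise 4 (O(publish_minutes → update_voucher)) and O(publish_minutes) yields O(update_voucher).
From O(update_voucher) and premise 8, O(update_voucher → waive_manifest), we obtain O(waive_manifest).
From O(waive_manifest) and premise 10, O(waive_manifest → ~renew_inventory), we obtain O(~renew_inventory).
The contrapositive of premise 2 (O(audit_certificate → renew_inventory)) is O(~renew_inventory → ~audit_certificate), and O(~renew_inventory) is already established, so O(~audit_certificate).
Premise 3 is O(delete_shipment → audit_certificate); contrapositively O(~audit_certificate → ~delete_shipment). Since O(~audit_certificate) holds, K gives O(~delete_shipment).
Premises 1, 7, 9 do not contribute to this derivation.
Hence ~delete_shipment is obligatory.

Obligatory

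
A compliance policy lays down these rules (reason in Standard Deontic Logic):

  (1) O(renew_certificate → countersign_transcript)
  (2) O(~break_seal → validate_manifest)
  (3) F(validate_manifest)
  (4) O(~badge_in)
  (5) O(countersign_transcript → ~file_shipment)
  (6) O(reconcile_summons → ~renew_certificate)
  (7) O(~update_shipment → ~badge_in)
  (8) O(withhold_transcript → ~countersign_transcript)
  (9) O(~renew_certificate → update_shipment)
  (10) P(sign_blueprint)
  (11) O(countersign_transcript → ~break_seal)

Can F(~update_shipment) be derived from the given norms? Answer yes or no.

Premise 3, F(validate_manifest), is equivalent to O(~validate_manifest).
Premise 2, O(~break_seal → validate_manifest), contraposes to O(~validate_manifest → break_seal); with O(~validate_manifest) we get O(break_seal).
Premise 11, O(countersign_transcript → ~break_seal), contraposes to O(break_seal → ~countersign_transcript); with O(break_seal) we get O(~countersign_transcript).
Premise 1 is O(renew_certificate → countersign_transcript); contrapositively O(~countersign_transcript → ~renew_certificate). Since O(~countersign_transcript) holds, K gives O(~renew_certificate).
Premise 9 is O(~renew_certificate → update_shipment); since O(~renew_certificate), deontic closure gives O(update_shipment).
Premises 4, 5, 6, 7, 8, 10 do not contribute to this derivation.
So O(update_shipment) holds, i.e. F(~update_shipment). The claim follows.

Yes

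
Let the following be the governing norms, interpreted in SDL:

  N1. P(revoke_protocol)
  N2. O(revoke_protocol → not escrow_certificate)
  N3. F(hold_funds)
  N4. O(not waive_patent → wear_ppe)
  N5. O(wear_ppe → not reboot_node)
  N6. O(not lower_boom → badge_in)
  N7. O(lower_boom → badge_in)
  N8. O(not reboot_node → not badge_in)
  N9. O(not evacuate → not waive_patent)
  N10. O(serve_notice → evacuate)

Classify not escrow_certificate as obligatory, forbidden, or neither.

Premise 2 is O(revoke_protocol → not escrow_certificate), but O(revoke_protocol) is not derivable from the premises (the permission P(revoke_protocol) asserts only not O(not revoke_protocol), not O(revoke_protocol)), so it does not yield O(not escrow_certificate).
No premise or chain of K-axiom applications forces O(not escrow_certificate), and none forces O(escrow_certificate). So not escrow_certificate is neither obligatory nor forbidden under these norms.

Neither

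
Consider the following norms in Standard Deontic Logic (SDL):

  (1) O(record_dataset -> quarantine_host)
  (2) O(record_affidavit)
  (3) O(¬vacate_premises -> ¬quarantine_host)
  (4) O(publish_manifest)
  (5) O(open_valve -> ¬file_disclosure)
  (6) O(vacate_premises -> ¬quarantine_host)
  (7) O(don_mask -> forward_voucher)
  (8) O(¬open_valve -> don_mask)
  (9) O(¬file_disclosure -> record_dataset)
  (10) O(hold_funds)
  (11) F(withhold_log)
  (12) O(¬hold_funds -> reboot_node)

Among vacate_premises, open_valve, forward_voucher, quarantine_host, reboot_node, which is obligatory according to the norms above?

Premises 6 and 3 are O(vacate_premises -> ¬quarantine_host) and O(¬vacate_premises -> ¬quarantine_host); every ideal world satisfies vacate_premises or ¬vacate_premises, so in either case ¬quarantine_host holds — hence O(¬quarantine_host).
Premise 1 is O(record_dataset -> quarantine_host); contrapositively O(¬quarantine_host -> ¬record_dataset). Since O(¬quarantine_host) holds, K gives O(¬record_dataset).
The contrapositive of premise 9 (O(¬file_disclosure -> record_dataset)) is O(¬record_dataset -> file_disclosure), and O(¬record_dataset) is already established, so O(file_disclosure).
Premise 5, O(open_valve -> ¬file_disclosure), contraposes to O(file_disclosure -> ¬open_valve); with O(file_disclosure) we get O(¬open_valve).
From O(¬open_valve) and premise 8, O(¬open_valve -> don_mask), we obtain O(don_mask).
Premise 7 is O(don_mask -> forward_voucher); since O(don_mask), deontic closure gives O(forward_voucher).
So O(forward_voucher) holds — forward_voucher is obligatory. None of the other listed options is made obligatory by any chain of premises.

forward_voucher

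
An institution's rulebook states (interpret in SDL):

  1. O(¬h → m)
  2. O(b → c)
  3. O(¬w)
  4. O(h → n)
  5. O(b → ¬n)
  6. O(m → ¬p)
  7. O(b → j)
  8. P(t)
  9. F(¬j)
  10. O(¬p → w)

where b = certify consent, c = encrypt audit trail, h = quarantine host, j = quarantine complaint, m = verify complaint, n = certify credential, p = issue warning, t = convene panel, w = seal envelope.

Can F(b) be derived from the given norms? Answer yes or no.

From premise 3 we have O(¬w).
Premise 10 is O(¬p → w); contrapositively O(¬w → p). Since O(¬w) holds, K gives O(p).
The contrapositive of premise 6 (O(m → ¬p)) is O(p → ¬m), and O(p) is already established, so O(¬m).
Premise 1 is O(¬h → m); contrapositively O(¬m → h). Since O(¬m) holds, K gives O(h).
Premise 4 is O(h → n); since O(h), deontic closure gives O(n).
Premise 5 is O(b → ¬n); contrapositively O(n → ¬b). Since O(n) holds, K gives O(¬b).
Premises 2, 7, 8, 9 do not contribute to this derivation.
So O(¬b) holds, i.e. F(b). The claim follows.

Yes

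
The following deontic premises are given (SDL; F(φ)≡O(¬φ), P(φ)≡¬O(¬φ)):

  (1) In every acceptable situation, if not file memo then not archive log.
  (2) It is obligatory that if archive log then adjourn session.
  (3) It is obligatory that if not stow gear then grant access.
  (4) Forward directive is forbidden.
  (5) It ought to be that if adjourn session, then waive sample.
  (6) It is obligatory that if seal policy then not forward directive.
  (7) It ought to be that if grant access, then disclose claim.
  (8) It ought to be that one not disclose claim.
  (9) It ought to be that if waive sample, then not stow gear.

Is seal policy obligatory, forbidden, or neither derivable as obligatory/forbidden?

Neither

Premise 6 is O(seal_policy → ¬forward_directive); even if O(¬forward_directive) held, inferring O(seal_policy) would be affirming the consequent — invalid.
No premise or chain of K-axiom applications forces O(seal_policy), and none forces O(¬seal_policy). So seal_policy is neither obligatory nor forbidden under these norms.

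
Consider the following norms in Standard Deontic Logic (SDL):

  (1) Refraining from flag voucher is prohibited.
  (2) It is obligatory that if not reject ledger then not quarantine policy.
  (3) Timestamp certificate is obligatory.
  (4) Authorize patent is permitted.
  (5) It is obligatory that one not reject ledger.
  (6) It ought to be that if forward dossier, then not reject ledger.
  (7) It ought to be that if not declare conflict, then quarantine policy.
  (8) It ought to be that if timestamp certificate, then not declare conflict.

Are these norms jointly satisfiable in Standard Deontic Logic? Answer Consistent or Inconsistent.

Premise 5 states O(¬reject_ledger) outright.
With premise 2, O(¬reject_ledger → ¬quarantine_policy), the K-axiom yields O(¬quarantine_policy).
The contrapositive of premise 7 (O(¬declare_conflict → quarantine_policy)) is O(¬quarantine_policy → declare_conflict), and O(¬quarantine_policy) is already established, so O(declare_conflict).
Premise 8 is O(timestamp_certificate → ¬declare_conflict); contrapositively O(declare_conflict → ¬timestamp_certificate). Since O(declare_conflict) holds, K gives O(¬timestamp_certificate).
But premise 3 directly asserts O(timestamp_certificate).
We now have both O(¬timestamp_certificate) and O(timestamp_certificate) — timestamp_certificate is simultaneously obligatory and forbidden, violating the D-axiom.

Inconsistent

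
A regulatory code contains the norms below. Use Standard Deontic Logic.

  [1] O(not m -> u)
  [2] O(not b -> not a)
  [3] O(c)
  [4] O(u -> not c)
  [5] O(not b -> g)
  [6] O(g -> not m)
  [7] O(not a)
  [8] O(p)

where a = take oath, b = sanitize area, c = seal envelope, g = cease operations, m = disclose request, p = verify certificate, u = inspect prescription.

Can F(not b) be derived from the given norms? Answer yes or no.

Yes

Premise 3 gives O(c).
The contrapositive of premise 4 (O(u -> not c)) is O(c -> not u), and O(c) is already established, so O(not u).
The contrapositive of premise 1 (O(not m -> u)) is O(not u -> m), and O(not u) is already established, so O(m).
Premise 6, O(g -> not m), contraposes to O(m -> not g); with O(m) we get O(not g).
Premise 5, O(not b -> g), contraposes to O(not g -> b); with O(not g) we get O(b).
Premises 2, 7, 8 do not contribute to this derivation.
So O(b) holds, i.e. F(not b). The claim follows.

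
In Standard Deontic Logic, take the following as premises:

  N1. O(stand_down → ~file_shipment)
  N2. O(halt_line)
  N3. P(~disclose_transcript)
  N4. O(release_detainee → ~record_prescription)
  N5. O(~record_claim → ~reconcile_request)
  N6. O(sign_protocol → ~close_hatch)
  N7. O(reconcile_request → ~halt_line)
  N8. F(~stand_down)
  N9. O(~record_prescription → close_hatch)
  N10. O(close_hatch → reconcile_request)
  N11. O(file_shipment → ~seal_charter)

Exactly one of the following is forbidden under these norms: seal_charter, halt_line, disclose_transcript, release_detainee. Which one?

release_detainee

Premise 2 gives O(halt_line).
Premise 7, O(reconcile_request → ~halt_line), contraposes to O(halt_line → ~reconcile_request); with O(halt_line) we get O(~reconcile_request).
The contrapositive of premise 10 (O(close_hatch → reconcile_request)) is O(~reconcile_request → ~close_hatch), and O(~reconcile_request) is already established, so O(~close_hatch).
Premise 9, O(~record_prescription → close_hatch), contraposes to O(~close_hatch → record_prescription); with O(~close_hatch) we get O(record_prescription).
Premise 4, O(release_detainee → ~record_prescription), contraposes to O(record_prescription → ~release_detainee); with O(record_prescription) we get O(~release_detainee).
So O(~release_detainee) holds, i.e. release_detainee is forbidden. None of the other listed options is forbidden under the premises.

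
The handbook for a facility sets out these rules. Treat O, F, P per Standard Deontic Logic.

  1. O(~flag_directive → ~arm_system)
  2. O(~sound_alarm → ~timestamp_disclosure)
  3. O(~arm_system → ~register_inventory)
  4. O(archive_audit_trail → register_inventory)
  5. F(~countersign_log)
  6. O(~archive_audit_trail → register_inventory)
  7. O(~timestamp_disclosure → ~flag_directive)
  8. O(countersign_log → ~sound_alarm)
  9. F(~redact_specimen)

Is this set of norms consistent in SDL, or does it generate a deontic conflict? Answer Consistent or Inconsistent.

Premises 4 and 6 are O(archive_audit_trail → register_inventory) and O(~archive_audit_trail → register_inventory); every ideal world satisfies archive_audit_trail or ~archive_audit_trail, so in either case register_inventory holds — hence O(register_inventory).
Premise 3 is O(~arm_system → ~register_inventory); contrapositively O(register_inventory → arm_system). Since O(register_inventory) holds, K gives O(arm_system).
The contrapositive of premise 1 (O(~flag_directive → ~arm_system)) is O(arm_system → flag_directive), and O(arm_system) is already established, so O(flag_directive).
Premise 7 is O(~timestamp_disclosure → ~flag_directive); contrapositively O(flag_directive → timestamp_disclosure). Since O(flag_directive) holds, K gives O(timestamp_disclosure).
Premise 2 is O(~sound_alarm → ~timestamp_disclosure); contrapositively O(timestamp_disclosure → sound_alarm). Since O(timestamp_disclosure) holds, K gives O(sound_alarm).
Premise 8 is O(countersign_log → ~sound_alarm); contrapositively O(sound_alarm → ~countersign_log). Since O(sound_alarm) holds, K gives O(~countersign_log).
Yet premise 5 is F(~countersign_log), i.e. O(countersign_log).
We now have both O(~countersign_log) and O(countersign_log) — countersign_log is simultaneously obligatory and forbidden, violating the D-axiom.

Inconsistent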